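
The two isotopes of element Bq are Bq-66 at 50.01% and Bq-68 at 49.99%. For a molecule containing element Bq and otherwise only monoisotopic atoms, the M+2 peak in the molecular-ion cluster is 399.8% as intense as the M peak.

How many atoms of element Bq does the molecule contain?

For n independent Bq atoms, I(M+2)/I(M) = n · (abundance Bq-68) / (abundance Bq-66) = n · 0.4999/0.5001.
n = 3.998 × 0.5001/0.4999 = 4.00 ≈ 4

4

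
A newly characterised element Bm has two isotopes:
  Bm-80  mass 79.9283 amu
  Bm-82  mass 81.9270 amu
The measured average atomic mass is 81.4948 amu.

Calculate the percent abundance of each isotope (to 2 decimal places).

Bm-80: 21.62%, Bm-82: 78.38%

Writing the weighted mean with unknown fraction x of Bm-80:
79.9283·x + 81.9270·(1 − x) = 81.4948
(79.9283 − 81.9270)·x = 81.4948 − 81.9270
x = -0.4322 / -1.9987 = 0.21624 → 21.62% Bm-80, 78.38% Bm-82.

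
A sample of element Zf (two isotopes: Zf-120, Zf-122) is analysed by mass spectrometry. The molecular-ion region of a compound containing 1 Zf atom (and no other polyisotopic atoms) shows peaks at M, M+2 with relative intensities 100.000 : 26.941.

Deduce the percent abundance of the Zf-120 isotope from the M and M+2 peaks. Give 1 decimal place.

78.8%

Write p for the Zf-120 fraction. I(M+2)/I(M) = [C(1,1)·p^0·(1−p)] / p^1 = 1·(1−p)/p = 26.941/100.000 = 0.2694
(1−p)/p = 0.2694/1 = 0.2694  ⇒  p = 1/(1 + 0.2694) = 0.7878
Zf-120: 78.8%, Zf-122: 21.2%.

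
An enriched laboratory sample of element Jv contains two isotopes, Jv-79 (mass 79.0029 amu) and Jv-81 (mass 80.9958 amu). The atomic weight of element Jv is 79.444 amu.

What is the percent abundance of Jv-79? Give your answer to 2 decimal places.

Let x be the fractional abundance of Jv-79; then Jv-81 has abundance 1 − x.
79.0029·x + 80.9958·(1 − x) = 79.444
(79.0029 − 80.9958)·x = 79.444 − 80.9958
x = -1.5518 / -1.9929 = 0.77866 → 77.87% Jv-79, 22.13% Jv-81.

77.87%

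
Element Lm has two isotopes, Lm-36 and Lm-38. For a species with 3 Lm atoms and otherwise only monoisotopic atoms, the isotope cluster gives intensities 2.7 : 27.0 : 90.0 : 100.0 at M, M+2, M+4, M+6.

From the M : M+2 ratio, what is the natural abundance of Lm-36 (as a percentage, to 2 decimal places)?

23.08%

Write p for the Lm-36 fraction. I(M+2)/I(M) = [C(3,1)·p^2·(1−p)] / p^3 = 3·(1−p)/p = 27.0/2.7 = 10.0000
(1−p)/p = 10.0000/3 = 3.3333  ⇒  p = 1/(1 + 3.3333) = 0.2308
Lm-36: 23.08%, Lm-38: 76.92%.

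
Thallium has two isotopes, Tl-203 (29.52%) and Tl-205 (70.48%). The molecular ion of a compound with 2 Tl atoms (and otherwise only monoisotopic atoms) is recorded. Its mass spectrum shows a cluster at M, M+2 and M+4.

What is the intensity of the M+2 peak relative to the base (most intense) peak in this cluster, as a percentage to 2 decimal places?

83.77%

Binomial terms of (0.2952 + 0.7048)^2: M 0.0871, M+2 0.4161, M+4 0.4967 → M+4 is the base peak.
P(M+4) = C(2,2) × 0.2952^0 × 0.7048^2 = 1 × 1.0000 × 0.49674304 = 0.496743 (base)
P(M+2) = C(2,1) × 0.2952^1 × 0.7048^1 = 2 × 0.2952 × 0.7048 = 0.416114
Relative intensity = 0.416114 / 0.496743 × 100 = 83.77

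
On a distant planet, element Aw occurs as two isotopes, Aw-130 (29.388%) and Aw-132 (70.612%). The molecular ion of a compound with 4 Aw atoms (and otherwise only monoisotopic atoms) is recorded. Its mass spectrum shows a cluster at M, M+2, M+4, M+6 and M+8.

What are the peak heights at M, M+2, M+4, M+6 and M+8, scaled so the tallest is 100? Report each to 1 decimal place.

1.8 : 17.3 : 62.4 : 100.0 : 60.1

The 4 Aw atoms are independent, so intensities follow the terms of (0.29388 + 0.70612)^4.
P(M) = 0.29388^4 = 0.007459
P(M+2) = 4 × 0.29388^3 × 0.70612^1 = 0.071688
P(M+4) = 6 × 0.29388^2 × 0.70612^2 = 0.258374
P(M+6) = 4 × 0.29388^1 × 0.70612^3 = 0.413872
P(M+8) = 0.70612^4 = 0.248607
The M+6 peak is largest (0.413872); scaling to 100 gives 1.8 : 17.3 : 62.4 : 100.0 : 60.1.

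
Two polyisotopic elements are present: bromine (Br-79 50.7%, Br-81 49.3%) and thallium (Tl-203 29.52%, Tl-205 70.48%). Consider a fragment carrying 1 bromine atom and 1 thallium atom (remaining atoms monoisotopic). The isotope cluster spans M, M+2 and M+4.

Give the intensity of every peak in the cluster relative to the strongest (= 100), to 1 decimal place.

29.8 : 100.0 : 69.1

Bromine pattern (n=1): 0.5070 : 0.4930
Thallium pattern (n=1): 0.2952 : 0.7048
Convolve the two distributions (both contribute in 2-u steps):
  M: 0.5070×0.2952 = 0.149666
  M+2: 0.5070×0.7048 + 0.4930×0.2952 = 0.502867
  M+4: 0.4930×0.7048 = 0.347466
Scale to base peak (0.502867) = 100: 29.8 : 100.0 : 69.1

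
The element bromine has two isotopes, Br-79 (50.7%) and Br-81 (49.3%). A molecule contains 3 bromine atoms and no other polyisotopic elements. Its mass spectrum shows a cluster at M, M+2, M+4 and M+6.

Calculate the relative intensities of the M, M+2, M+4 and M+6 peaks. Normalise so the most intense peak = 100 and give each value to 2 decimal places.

34.28 : 100.00 : 97.24 : 31.52

The 3 Br atoms are independent, so intensities follow the terms of (0.507 + 0.493)^3.
P(M) = 0.507^3 = 0.130324
P(M+2) = 3 × 0.507^2 × 0.493^1 = 0.380175
P(M+4) = 3 × 0.507^1 × 0.493^2 = 0.369678
P(M+6) = 0.493^3 = 0.119823
The M+2 peak is largest (0.380175); scaling to 100 gives 34.28 : 100.00 : 97.24 : 31.52.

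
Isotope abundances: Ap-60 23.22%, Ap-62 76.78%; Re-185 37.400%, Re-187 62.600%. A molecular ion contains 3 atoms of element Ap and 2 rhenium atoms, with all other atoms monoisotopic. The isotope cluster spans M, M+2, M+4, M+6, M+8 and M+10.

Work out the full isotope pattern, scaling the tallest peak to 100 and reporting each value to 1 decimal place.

0.5 : 6.2 : 32.3 : 81.6 : 100.0 : 47.6

Element Ap pattern (n=3): 0.01251949 : 0.12419205 : 0.41065743 : 0.45263103
Rhenium pattern (n=2): 0.139876 : 0.468248 : 0.391876
Convolve the two distributions (both contribute in 2-u steps):
  M: 0.01251949×0.139876 = 0.001751
  M+2: 0.01251949×0.468248 + 0.12419205×0.139876 = 0.023234
  M+4: 0.01251949×0.391876 + 0.12419205×0.468248 + 0.41065743×0.139876 = 0.120500
  M+6: 0.12419205×0.391876 + 0.41065743×0.468248 + 0.45263103×0.139876 = 0.304270
  M+8: 0.41065743×0.391876 + 0.45263103×0.468248 = 0.372870
  M+10: 0.45263103×0.391876 = 0.177375
Scale to base peak (0.372870) = 100: 0.5 : 6.2 : 32.3 : 81.6 : 100.0 : 47.6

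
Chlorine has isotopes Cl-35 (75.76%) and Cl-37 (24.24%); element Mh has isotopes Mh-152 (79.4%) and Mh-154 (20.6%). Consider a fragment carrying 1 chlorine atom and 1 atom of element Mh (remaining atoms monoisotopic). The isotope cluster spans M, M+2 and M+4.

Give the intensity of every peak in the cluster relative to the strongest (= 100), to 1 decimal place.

100.0 : 57.9 : 8.3

Chlorine pattern (n=1): 0.7576 : 0.2424
Element Mh pattern (n=1): 0.7940 : 0.2060
Convolve the two distributions (both contribute in 2-u steps):
  M: 0.7576×0.7940 = 0.601534
  M+2: 0.7576×0.2060 + 0.2424×0.7940 = 0.348531
  M+4: 0.2424×0.2060 = 0.049934
Scale to base peak (0.601534) = 100: 100.0 : 57.9 : 8.3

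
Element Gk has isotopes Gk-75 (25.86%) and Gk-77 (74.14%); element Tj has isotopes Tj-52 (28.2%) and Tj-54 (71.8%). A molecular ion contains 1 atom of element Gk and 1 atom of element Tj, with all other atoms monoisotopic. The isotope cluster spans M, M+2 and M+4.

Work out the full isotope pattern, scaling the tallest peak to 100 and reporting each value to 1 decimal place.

13.7 : 74.2 : 100.0

Element Gk pattern (n=1): 0.2586 : 0.7414
Element Tj pattern (n=1): 0.2820 : 0.7180
Convolve the two distributions (both contribute in 2-u steps):
  M: 0.2586×0.2820 = 0.072925
  M+2: 0.2586×0.7180 + 0.7414×0.2820 = 0.394750
  M+4: 0.7414×0.7180 = 0.532325
Scale to base peak (0.532325) = 100: 13.7 : 74.2 : 100.0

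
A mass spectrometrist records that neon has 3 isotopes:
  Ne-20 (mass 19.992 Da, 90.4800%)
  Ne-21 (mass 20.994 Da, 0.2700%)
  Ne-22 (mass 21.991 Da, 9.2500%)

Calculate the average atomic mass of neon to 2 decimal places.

20.18 Da

Ar = Σ fᵢ·mᵢ = 0.904800 × 19.992 + 0.002700 × 20.994 + 0.092500 × 21.991
= 18.0888 + 0.0567 + 2.0342 = 20.1797 Da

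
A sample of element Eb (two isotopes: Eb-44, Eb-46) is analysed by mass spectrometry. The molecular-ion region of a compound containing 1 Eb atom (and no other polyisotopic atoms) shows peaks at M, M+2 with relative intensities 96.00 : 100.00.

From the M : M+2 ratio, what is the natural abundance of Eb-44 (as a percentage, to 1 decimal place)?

Write p for the Eb-44 fraction. I(M+2)/I(M) = [C(1,1)·p^0·(1−p)] / p^1 = 1·(1−p)/p = 100.00/96.00 = 1.0417
(1−p)/p = 1.0417/1 = 1.0417  ⇒  p = 1/(1 + 1.0417) = 0.4898
Eb-44: 49.0%, Eb-46: 51.0%.

49.0%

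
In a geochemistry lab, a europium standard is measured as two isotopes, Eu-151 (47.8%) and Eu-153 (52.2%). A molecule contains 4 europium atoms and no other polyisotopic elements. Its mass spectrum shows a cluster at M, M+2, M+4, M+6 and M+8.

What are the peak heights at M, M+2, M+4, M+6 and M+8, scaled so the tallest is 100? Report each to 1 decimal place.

Each Eu atom is independently Eu-151 (p = 0.478) or Eu-153 (q = 0.522); the cluster is the binomial expansion (p + q)^4.
P(M) = 0.478^4 = 0.052205
P(M+2) = 4 × 0.478^3 × 0.522^1 = 0.228042
P(M+4) = 6 × 0.478^2 × 0.522^2 = 0.373549
P(M+6) = 4 × 0.478^1 × 0.522^3 = 0.271956
P(M+8) = 0.522^4 = 0.074248
The M+4 peak is largest (0.373549); scaling to 100 gives 14.0 : 61.0 : 100.0 : 72.8 : 19.9.

14.0 : 61.0 : 100.0 : 72.8 : 19.9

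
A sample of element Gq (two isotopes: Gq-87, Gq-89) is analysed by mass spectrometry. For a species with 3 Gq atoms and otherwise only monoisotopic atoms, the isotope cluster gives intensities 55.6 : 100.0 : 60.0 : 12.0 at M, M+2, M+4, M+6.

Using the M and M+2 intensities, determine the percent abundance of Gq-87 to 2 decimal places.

Write p for the Gq-87 fraction. I(M+2)/I(M) = [C(3,1)·p^2·(1−p)] / p^3 = 3·(1−p)/p = 100.0/55.6 = 1.7986
(1−p)/p = 1.7986/3 = 0.5995  ⇒  p = 1/(1 + 0.5995) = 0.6252
Gq-87: 62.52%, Gq-89: 37.48%.

62.52%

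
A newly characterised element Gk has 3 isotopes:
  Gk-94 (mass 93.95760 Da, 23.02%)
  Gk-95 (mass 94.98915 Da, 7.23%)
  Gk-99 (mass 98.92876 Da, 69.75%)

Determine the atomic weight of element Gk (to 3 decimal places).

97.500 Da

Average mass = Σ (abundance × isotope mass) = 0.2302 × 93.95760 + 0.0723 × 94.98915 + 0.6975 × 98.92876
= 21.629040 + 6.867716 + 69.002810 = 97.499566 Da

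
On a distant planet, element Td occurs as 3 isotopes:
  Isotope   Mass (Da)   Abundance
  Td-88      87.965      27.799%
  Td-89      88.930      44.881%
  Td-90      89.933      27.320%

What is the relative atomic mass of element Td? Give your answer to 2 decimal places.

88.94 Da

Ar = Σ fᵢ·mᵢ = 0.27799 × 87.965 + 0.44881 × 88.930 + 0.27320 × 89.933
= 24.4534 + 39.9127 + 24.5697 = 88.9358 Da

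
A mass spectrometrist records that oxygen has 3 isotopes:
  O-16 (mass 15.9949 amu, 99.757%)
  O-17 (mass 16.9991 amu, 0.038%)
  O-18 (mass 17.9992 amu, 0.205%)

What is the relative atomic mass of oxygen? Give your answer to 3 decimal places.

15.999 amu

The abundance-weighted mean is 0.99757 × 15.9949 + 0.00038 × 16.9991 + 0.00205 × 17.9992
= 15.95603 + 0.00646 + 0.03690 = 15.99939 amu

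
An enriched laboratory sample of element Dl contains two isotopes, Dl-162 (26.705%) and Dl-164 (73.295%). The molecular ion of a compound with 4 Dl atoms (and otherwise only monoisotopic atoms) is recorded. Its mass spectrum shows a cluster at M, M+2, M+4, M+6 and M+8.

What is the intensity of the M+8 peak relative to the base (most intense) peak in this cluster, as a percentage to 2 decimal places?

68.62%

(0.26705 + 0.73295)^4 gives M 0.0051, M+2 0.0558, M+4 0.2299, M+6 0.4206, M+8 0.2886; the largest is M+6.
P(M+6) = C(4,3) × 0.26705^1 × 0.73295^3 = 4 × 0.26705 × 0.39375225 = 0.420606 (base)
P(M+8) = C(4,4) × 0.26705^0 × 0.73295^4 = 1 × 1.0000 × 0.28860071 = 0.288601
Relative intensity = 0.288601 / 0.420606 × 100 = 68.62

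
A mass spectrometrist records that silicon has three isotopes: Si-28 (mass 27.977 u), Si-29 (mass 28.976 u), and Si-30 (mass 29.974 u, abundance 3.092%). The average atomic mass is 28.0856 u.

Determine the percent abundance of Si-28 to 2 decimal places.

Let x and y be the fractions of Si-28 and Si-29. Then x + y = 1 − 0.03092 = 0.96908 and 27.977x + 28.976y = 28.0856 − 0.03092×29.974 = 27.15880392.
Substituting: 27.977x + 28.976(0.96908 − x) = 27.15880392
(27.977 − 28.976)x = -0.92125816  ⇒  x = 0.92218, y = 0.04690
Si-28: 92.22%, Si-29: 4.69%.

92.22%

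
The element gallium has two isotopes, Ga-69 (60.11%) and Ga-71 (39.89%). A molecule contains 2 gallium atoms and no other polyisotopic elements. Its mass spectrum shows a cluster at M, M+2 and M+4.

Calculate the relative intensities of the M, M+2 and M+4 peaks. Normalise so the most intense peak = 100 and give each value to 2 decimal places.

75.34 : 100.00 : 33.18

The 2 Ga atoms are independent, so intensities follow the terms of (0.6011 + 0.3989)^2.
P(M) = 0.6011^2 = 0.361321
P(M+2) = 2 × 0.6011^1 × 0.3989^1 = 0.479558
P(M+4) = 0.3989^2 = 0.159121
The M+2 peak is largest (0.479558); scaling to 100 gives 75.34 : 100.00 : 33.18.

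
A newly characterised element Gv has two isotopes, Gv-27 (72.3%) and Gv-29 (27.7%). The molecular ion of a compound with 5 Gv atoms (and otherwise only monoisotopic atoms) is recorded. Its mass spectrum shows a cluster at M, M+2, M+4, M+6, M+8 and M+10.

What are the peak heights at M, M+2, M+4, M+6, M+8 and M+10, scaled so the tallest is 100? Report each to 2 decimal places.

52.20 : 100.00 : 76.63 : 29.36 : 5.62 : 0.43

Expanding (0.723 + 0.277)^5:
P(M) = 0.723^5 = 0.197557
P(M+2) = 5 × 0.723^4 × 0.277^1 = 0.378445
P(M+4) = 10 × 0.723^3 × 0.277^2 = 0.289984
P(M+6) = 10 × 0.723^2 × 0.277^3 = 0.111100
P(M+8) = 5 × 0.723^1 × 0.277^4 = 0.021283
P(M+10) = 0.277^5 = 0.001631
The M+2 peak is largest (0.378445); scaling to 100 gives 52.20 : 100.00 : 76.63 : 29.36 : 5.62 : 0.43.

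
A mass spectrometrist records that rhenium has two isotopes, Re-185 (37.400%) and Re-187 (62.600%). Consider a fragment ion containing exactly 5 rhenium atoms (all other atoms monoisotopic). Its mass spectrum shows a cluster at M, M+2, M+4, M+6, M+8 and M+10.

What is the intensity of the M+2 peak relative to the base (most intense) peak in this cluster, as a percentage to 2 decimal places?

Binomial terms of (0.37400 + 0.62600)^5: M 0.0073, M+2 0.0612, M+4 0.2050, M+6 0.3431, M+8 0.2872, M+10 0.0961 → M+6 is the base peak.
P(M+6) = C(5,3) × 0.37400^2 × 0.62600^3 = 10 × 0.139876 × 0.24531438 = 0.343136 (base)
P(M+2) = C(5,1) × 0.37400^4 × 0.62600^1 = 5 × 0.0195653 × 0.6260 = 0.061239
Relative intensity = 0.061239 / 0.343136 × 100 = 17.85

17.85%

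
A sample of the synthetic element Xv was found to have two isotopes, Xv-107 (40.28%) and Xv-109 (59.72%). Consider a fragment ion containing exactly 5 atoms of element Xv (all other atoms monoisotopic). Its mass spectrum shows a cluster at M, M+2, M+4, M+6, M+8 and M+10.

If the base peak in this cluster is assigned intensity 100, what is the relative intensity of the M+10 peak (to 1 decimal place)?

Term probabilities: M 0.0106, M+2 0.0786, M+4 0.2331, M+6 0.3456, M+8 0.2562, M+10 0.0760. Base peak = M+6.
P(M+6) = C(5,3) × 0.4028^2 × 0.5972^3 = 10 × 0.16224784 × 0.21299009 = 0.345572 (base)
P(M+10) = C(5,5) × 0.4028^0 × 0.5972^5 = 1 × 1.0000 × 0.07596246 = 0.075962
Relative intensity = 0.075962 / 0.345572 × 100 = 22.0

22.0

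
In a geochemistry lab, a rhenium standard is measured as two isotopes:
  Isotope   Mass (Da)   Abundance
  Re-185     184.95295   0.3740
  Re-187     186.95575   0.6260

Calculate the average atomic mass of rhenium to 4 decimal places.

Ar = Σ fᵢ·mᵢ = 0.3740 × 184.95295 + 0.6260 × 186.95575
= 69.172403 + 117.034300 = 186.206703 Da

186.2067 Da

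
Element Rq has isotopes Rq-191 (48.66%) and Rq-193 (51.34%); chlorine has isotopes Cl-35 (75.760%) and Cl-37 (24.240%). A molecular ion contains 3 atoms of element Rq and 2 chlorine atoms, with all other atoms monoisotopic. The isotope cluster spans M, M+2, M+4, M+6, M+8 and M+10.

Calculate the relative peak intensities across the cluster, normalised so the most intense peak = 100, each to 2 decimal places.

Element Rq pattern (n=3): 0.11521693 : 0.36468788 : 0.38477344 : 0.13532175
Chlorine pattern (n=2): 0.57395776 : 0.36728448 : 0.05875776
Convolve the two distributions (both contribute in 2-u steps):
  M: 0.11521693×0.57395776 = 0.066130
  M+2: 0.11521693×0.36728448 + 0.36468788×0.57395776 = 0.251633
  M+4: 0.11521693×0.05875776 + 0.36468788×0.36728448 + 0.38477344×0.57395776 = 0.361558
  M+6: 0.36468788×0.05875776 + 0.38477344×0.36728448 + 0.13532175×0.57395776 = 0.240419
  M+8: 0.38477344×0.05875776 + 0.13532175×0.36728448 = 0.072310
  M+10: 0.13532175×0.05875776 = 0.007951
Scale to base peak (0.361558) = 100: 18.29 : 69.60 : 100.00 : 66.50 : 20.00 : 2.20

18.29 : 69.60 : 100.00 : 66.50 : 20.00 : 2.20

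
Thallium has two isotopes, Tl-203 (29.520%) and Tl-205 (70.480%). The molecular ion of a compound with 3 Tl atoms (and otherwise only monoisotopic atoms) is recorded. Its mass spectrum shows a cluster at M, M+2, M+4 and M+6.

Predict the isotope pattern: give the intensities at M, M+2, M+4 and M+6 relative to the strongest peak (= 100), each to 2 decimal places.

5.85 : 41.88 : 100.00 : 79.58

Each Tl atom is independently Tl-203 (p = 0.29520) or Tl-205 (q = 0.70480); the cluster is the binomial expansion (p + q)^3.
P(M) = 0.29520^3 = 0.025725
P(M+2) = 3 × 0.29520^2 × 0.70480^1 = 0.184255
P(M+4) = 3 × 0.29520^1 × 0.70480^2 = 0.439916
P(M+6) = 0.70480^3 = 0.350104
The M+4 peak is largest (0.439916); scaling to 100 gives 5.85 : 41.88 : 100.00 : 79.58.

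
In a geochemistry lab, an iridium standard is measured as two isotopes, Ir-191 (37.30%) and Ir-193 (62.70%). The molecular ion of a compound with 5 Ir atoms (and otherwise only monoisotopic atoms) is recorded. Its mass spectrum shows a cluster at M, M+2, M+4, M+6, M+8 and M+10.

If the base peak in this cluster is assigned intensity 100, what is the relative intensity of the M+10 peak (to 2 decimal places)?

Binomial terms of (0.3730 + 0.6270)^5: M 0.0072, M+2 0.0607, M+4 0.2040, M+6 0.3429, M+8 0.2882, M+10 0.0969 → M+6 is the base peak.
P(M+6) = C(5,3) × 0.3730^2 × 0.6270^3 = 10 × 0.139129 × 0.24649188 = 0.342942 (base)
P(M+10) = C(5,5) × 0.3730^0 × 0.6270^5 = 1 × 1.0000 × 0.09690311 = 0.096903
Relative intensity = 0.096903 / 0.342942 × 100 = 28.26

28.26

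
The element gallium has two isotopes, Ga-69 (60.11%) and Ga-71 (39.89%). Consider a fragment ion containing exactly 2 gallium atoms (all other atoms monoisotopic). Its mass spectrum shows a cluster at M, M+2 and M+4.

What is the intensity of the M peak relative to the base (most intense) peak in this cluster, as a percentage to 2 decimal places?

Term probabilities: M 0.3613, M+2 0.4796, M+4 0.1591. Base peak = M+2.
P(M+2) = C(2,1) × 0.6011^1 × 0.3989^1 = 2 × 0.6011 × 0.3989 = 0.479558 (base)
P(M) = C(2,0) × 0.6011^2 × 0.3989^0 = 1 × 0.36132121 × 1.0000 = 0.361321
Relative intensity = 0.361321 / 0.479558 × 100 = 75.34

75.34%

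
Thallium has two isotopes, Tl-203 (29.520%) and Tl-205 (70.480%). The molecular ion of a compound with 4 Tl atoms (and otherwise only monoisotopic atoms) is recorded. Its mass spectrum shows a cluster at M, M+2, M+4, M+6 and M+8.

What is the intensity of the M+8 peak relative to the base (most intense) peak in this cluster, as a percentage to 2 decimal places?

59.69%

(0.29520 + 0.70480)^4 gives M 0.0076, M+2 0.0725, M+4 0.2597, M+6 0.4134, M+8 0.2468; the largest is M+6.
P(M+6) = C(4,3) × 0.29520^1 × 0.70480^3 = 4 × 0.2952 × 0.35010449 = 0.413403 (base)
P(M+8) = C(4,4) × 0.29520^0 × 0.70480^4 = 1 × 1.0000 × 0.24675365 = 0.246754
Relative intensity = 0.246754 / 0.413403 × 100 = 59.69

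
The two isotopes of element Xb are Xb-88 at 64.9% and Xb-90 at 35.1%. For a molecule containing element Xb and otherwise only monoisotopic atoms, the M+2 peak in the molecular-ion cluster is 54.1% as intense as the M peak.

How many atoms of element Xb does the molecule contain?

For n independent Xb atoms, I(M+2)/I(M) = n · (abundance Xb-90) / (abundance Xb-88) = n · 0.351/0.649.
n = 0.541 × 0.649/0.351 = 1.00 ≈ 1

1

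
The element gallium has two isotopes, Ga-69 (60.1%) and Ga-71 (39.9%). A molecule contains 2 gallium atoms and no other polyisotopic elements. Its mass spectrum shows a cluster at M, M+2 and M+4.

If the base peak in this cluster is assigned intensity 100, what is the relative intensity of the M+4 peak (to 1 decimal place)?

33.2

(0.601 + 0.399)^2 gives M 0.3612, M+2 0.4796, M+4 0.1592; the largest is M+2.
P(M+2) = C(2,1) × 0.601^1 × 0.399^1 = 2 × 0.6010 × 0.3990 = 0.479598 (base)
P(M+4) = C(2,2) × 0.601^0 × 0.399^2 = 1 × 1.0000 × 0.159201 = 0.159201
Relative intensity = 0.159201 / 0.479598 × 100 = 33.2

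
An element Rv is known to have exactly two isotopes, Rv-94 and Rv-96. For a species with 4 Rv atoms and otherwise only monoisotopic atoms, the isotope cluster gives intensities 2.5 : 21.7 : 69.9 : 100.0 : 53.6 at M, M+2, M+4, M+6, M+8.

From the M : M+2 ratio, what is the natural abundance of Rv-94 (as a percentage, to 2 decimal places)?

Let p = fractional abundance of Rv-94. I(M+2)/I(M) = [C(4,1)·p^3·(1−p)] / p^4 = 4·(1−p)/p = 21.7/2.5 = 8.6800
(1−p)/p = 8.6800/4 = 2.1700  ⇒  p = 1/(1 + 2.1700) = 0.3155
Rv-94: 31.55%, Rv-96: 68.45%.

31.55%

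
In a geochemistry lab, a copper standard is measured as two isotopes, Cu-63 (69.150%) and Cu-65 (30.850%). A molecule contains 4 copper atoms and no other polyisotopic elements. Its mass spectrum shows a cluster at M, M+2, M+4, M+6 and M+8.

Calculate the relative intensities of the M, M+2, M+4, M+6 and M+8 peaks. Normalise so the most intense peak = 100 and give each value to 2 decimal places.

56.04 : 100.00 : 66.92 : 19.90 : 2.22

Expanding (0.69150 + 0.30850)^4:
P(M) = 0.69150^4 = 0.228649
P(M+2) = 4 × 0.69150^3 × 0.30850^1 = 0.408030
P(M+4) = 6 × 0.69150^2 × 0.30850^2 = 0.273052
P(M+6) = 4 × 0.69150^1 × 0.30850^3 = 0.081212
P(M+8) = 0.30850^4 = 0.009058
The M+2 peak is largest (0.408030); scaling to 100 gives 56.04 : 100.00 : 66.92 : 19.90 : 2.22.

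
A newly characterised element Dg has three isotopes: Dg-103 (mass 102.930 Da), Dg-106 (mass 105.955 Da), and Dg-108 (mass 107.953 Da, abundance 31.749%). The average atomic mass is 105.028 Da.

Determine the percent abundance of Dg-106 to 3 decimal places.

Let x and y be the fractions of Dg-103 and Dg-106. Then x + y = 1 − 0.31749 = 0.68251 and 102.930x + 105.955y = 105.028 − 0.31749×107.953 = 70.75400203.
Substituting: 102.930x + 105.955(0.68251 − x) = 70.75400203
(102.930 − 105.955)x = -1.56134502  ⇒  x = 0.51615, y = 0.16636
Dg-103: 51.615%, Dg-106: 16.636%.

16.636%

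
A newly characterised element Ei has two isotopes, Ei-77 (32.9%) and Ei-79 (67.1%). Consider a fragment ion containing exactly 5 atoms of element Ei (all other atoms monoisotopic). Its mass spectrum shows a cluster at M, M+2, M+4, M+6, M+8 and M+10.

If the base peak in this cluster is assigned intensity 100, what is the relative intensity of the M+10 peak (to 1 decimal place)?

(0.329 + 0.671)^5 gives M 0.0039, M+2 0.0393, M+4 0.1603, M+6 0.3270, M+8 0.3335, M+10 0.1360; the largest is M+8.
P(M+8) = C(5,4) × 0.329^1 × 0.671^4 = 5 × 0.3290 × 0.20271696 = 0.333469 (base)
P(M+10) = C(5,5) × 0.329^0 × 0.671^5 = 1 × 1.0000 × 0.13602308 = 0.136023
Relative intensity = 0.136023 / 0.333469 × 100 = 40.8

40.8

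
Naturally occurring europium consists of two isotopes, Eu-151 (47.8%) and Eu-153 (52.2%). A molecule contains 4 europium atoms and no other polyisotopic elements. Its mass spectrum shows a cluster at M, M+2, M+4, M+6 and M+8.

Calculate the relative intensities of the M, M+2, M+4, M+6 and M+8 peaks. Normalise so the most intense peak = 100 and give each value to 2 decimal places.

13.98 : 61.05 : 100.00 : 72.80 : 19.88

Expanding (0.478 + 0.522)^4:
P(M) = 0.478^4 = 0.052205
P(M+2) = 4 × 0.478^3 × 0.522^1 = 0.228042
P(M+4) = 6 × 0.478^2 × 0.522^2 = 0.373549
P(M+6) = 4 × 0.478^1 × 0.522^3 = 0.271956
P(M+8) = 0.522^4 = 0.074248
The M+4 peak is largest (0.373549); scaling to 100 gives 13.98 : 61.05 : 100.00 : 72.80 : 19.88.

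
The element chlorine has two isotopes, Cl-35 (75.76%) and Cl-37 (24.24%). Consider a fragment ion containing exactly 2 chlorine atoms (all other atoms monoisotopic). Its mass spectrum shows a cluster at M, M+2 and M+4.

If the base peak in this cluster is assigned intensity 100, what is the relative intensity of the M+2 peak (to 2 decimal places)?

63.99

Binomial terms of (0.7576 + 0.2424)^2: M 0.5740, M+2 0.3673, M+4 0.0588 → M is the base peak.
P(M) = C(2,0) × 0.7576^2 × 0.2424^0 = 1 × 0.57395776 × 1.0000 = 0.573958 (base)
P(M+2) = C(2,1) × 0.7576^1 × 0.2424^1 = 2 × 0.7576 × 0.2424 = 0.367284
Relative intensity = 0.367284 / 0.573958 × 100 = 63.99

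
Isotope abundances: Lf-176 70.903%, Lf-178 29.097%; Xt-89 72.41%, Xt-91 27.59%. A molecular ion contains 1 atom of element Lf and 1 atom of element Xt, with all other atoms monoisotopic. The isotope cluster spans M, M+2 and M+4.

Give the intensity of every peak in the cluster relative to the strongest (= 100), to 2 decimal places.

Element Lf pattern (n=1): 0.70903 : 0.29097
Element Xt pattern (n=1): 0.7241 : 0.2759
Convolve the two distributions (both contribute in 2-u steps):
  M: 0.70903×0.7241 = 0.513409
  M+2: 0.70903×0.2759 + 0.29097×0.7241 = 0.406313
  M+4: 0.29097×0.2759 = 0.080279
Scale to base peak (0.513409) = 100: 100.00 : 79.14 : 15.64

100.00 : 79.14 : 15.64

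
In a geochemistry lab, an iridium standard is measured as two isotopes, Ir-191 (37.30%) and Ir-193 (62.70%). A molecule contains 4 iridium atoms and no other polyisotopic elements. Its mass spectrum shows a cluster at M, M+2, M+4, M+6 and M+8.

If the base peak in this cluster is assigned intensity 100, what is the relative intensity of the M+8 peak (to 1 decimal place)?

42.0

Binomial terms of (0.3730 + 0.6270)^4: M 0.0194, M+2 0.1302, M+4 0.3282, M+6 0.3678, M+8 0.1546 → M+6 is the base peak.
P(M+6) = C(4,3) × 0.3730^1 × 0.6270^3 = 4 × 0.3730 × 0.24649188 = 0.367766 (base)
P(M+8) = C(4,4) × 0.3730^0 × 0.6270^4 = 1 × 1.0000 × 0.15455041 = 0.154550
Relative intensity = 0.154550 / 0.367766 × 100 = 42.0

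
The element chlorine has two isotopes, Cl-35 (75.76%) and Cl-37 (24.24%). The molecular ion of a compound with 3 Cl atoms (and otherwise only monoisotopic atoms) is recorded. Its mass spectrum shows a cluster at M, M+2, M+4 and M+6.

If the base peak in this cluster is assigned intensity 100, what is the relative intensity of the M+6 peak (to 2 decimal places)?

Binomial terms of (0.7576 + 0.2424)^3: M 0.4348, M+2 0.4174, M+4 0.1335, M+6 0.0142 → M is the base peak.
P(M) = C(3,0) × 0.7576^3 × 0.2424^0 = 1 × 0.4348304 × 1.0000 = 0.434830 (base)
P(M+6) = C(3,3) × 0.7576^0 × 0.2424^3 = 1 × 1.0000 × 0.01424288 = 0.014243
Relative intensity = 0.014243 / 0.434830 × 100 = 3.28

3.28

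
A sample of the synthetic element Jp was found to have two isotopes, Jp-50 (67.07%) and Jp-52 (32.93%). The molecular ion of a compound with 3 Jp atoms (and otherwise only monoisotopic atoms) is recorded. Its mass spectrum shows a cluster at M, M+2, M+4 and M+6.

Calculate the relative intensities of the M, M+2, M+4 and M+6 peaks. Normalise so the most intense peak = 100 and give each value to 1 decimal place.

67.9 : 100.0 : 49.1 : 8.0

Each Jp atom is independently Jp-50 (p = 0.6707) or Jp-52 (q = 0.3293); the cluster is the binomial expansion (p + q)^3.
P(M) = 0.6707^3 = 0.301707
P(M+2) = 3 × 0.6707^2 × 0.3293^1 = 0.444395
P(M+4) = 3 × 0.6707^1 × 0.3293^2 = 0.218189
P(M+6) = 0.3293^3 = 0.035709
The M+2 peak is largest (0.444395); scaling to 100 gives 67.9 : 100.0 : 49.1 : 8.0.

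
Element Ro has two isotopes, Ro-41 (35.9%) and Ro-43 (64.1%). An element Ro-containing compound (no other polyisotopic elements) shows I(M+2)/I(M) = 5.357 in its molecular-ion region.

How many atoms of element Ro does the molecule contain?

With n Ro atoms, P(M+2)/P(M) = C(n,1)·p^(n−1)q / p^n = n·q/p = n · 0.641/0.359.
n = 5.357 × 0.359/0.641 = 3.00 ≈ 3

3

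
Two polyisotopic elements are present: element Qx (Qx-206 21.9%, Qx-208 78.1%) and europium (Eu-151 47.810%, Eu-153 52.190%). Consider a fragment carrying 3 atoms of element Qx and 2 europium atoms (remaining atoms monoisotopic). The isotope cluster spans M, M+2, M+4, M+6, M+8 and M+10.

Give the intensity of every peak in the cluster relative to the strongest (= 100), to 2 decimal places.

0.69 : 8.92 : 43.40 : 97.87 : 100.00 : 37.41

Element Qx pattern (n=3): 0.01050346 : 0.11237262 : 0.40074438 : 0.47637954
Europium pattern (n=2): 0.22857961 : 0.49904078 : 0.27237961
Convolve the two distributions (both contribute in 2-u steps):
  M: 0.01050346×0.22857961 = 0.002401
  M+2: 0.01050346×0.49904078 + 0.11237262×0.22857961 = 0.030928
  M+4: 0.01050346×0.27237961 + 0.11237262×0.49904078 + 0.40074438×0.22857961 = 0.150541
  M+6: 0.11237262×0.27237961 + 0.40074438×0.49904078 + 0.47637954×0.22857961 = 0.339486
  M+8: 0.40074438×0.27237961 + 0.47637954×0.49904078 = 0.346887
  M+10: 0.47637954×0.27237961 = 0.129756
Scale to base peak (0.346887) = 100: 0.69 : 8.92 : 43.40 : 97.87 : 100.00 : 37.41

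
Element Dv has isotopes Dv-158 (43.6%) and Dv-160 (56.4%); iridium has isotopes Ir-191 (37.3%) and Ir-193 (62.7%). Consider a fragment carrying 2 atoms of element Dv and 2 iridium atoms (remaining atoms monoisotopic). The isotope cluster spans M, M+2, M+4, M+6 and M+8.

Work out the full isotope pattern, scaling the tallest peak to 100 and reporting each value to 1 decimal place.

Element Dv pattern (n=2): 0.190096 : 0.491808 : 0.318096
Iridium pattern (n=2): 0.139129 : 0.467742 : 0.393129
Convolve the two distributions (both contribute in 2-u steps):
  M: 0.190096×0.139129 = 0.026448
  M+2: 0.190096×0.467742 + 0.491808×0.139129 = 0.157341
  M+4: 0.190096×0.393129 + 0.491808×0.467742 + 0.318096×0.139129 = 0.349028
  M+6: 0.491808×0.393129 + 0.318096×0.467742 = 0.342131
  M+8: 0.318096×0.393129 = 0.125053
Scale to base peak (0.349028) = 100: 7.6 : 45.1 : 100.0 : 98.0 : 35.8

7.6 : 45.1 : 100.0 : 98.0 : 35.8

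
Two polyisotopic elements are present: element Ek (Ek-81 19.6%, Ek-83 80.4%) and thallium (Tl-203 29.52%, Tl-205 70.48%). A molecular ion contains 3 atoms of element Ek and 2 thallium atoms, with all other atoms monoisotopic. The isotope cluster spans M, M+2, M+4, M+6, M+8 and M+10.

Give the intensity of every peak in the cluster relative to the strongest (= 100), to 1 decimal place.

Element Ek pattern (n=3): 0.00752954 : 0.09265939 : 0.38009261 : 0.51971846
Thallium pattern (n=2): 0.08714304 : 0.41611392 : 0.49674304
Convolve the two distributions (both contribute in 2-u steps):
  M: 0.00752954×0.08714304 = 0.000656
  M+2: 0.00752954×0.41611392 + 0.09265939×0.08714304 = 0.011208
  M+4: 0.00752954×0.49674304 + 0.09265939×0.41611392 + 0.38009261×0.08714304 = 0.075420
  M+6: 0.09265939×0.49674304 + 0.38009261×0.41611392 + 0.51971846×0.08714304 = 0.249480
  M+8: 0.38009261×0.49674304 + 0.51971846×0.41611392 = 0.405070
  M+10: 0.51971846×0.49674304 = 0.258167
Scale to base peak (0.405070) = 100: 0.2 : 2.8 : 18.6 : 61.6 : 100.0 : 63.7

0.2 : 2.8 : 18.6 : 61.6 : 100.0 : 63.7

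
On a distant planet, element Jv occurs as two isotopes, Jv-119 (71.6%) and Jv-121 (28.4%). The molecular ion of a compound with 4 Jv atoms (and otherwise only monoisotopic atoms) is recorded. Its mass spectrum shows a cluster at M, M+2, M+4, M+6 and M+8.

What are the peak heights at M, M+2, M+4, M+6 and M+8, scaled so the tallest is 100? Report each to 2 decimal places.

63.03 : 100.00 : 59.50 : 15.73 : 1.56

Expanding (0.716 + 0.284)^4:
P(M) = 0.716^4 = 0.262816
P(M+2) = 4 × 0.716^3 × 0.284^1 = 0.416982
P(M+4) = 6 × 0.716^2 × 0.284^2 = 0.248093
P(M+6) = 4 × 0.716^1 × 0.284^3 = 0.065604
P(M+8) = 0.284^4 = 0.006505
The M+2 peak is largest (0.416982); scaling to 100 gives 63.03 : 100.00 : 59.50 : 15.73 : 1.56.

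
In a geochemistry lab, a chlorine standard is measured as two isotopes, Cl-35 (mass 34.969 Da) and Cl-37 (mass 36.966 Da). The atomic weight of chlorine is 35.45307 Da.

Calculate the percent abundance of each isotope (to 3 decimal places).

Let x be the fractional abundance of Cl-35; then Cl-37 has abundance 1 − x.
34.969·x + 36.966·(1 − x) = 35.45307
(34.969 − 36.966)·x = 35.45307 − 36.966
x = -1.51293 / -1.997 = 0.75760 → 75.760% Cl-35, 24.240% Cl-37.

Cl-35: 75.760%, Cl-37: 24.240%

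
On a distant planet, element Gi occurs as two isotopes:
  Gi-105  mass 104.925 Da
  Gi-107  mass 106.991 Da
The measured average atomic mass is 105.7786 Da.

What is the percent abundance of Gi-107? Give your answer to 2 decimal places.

Writing the weighted mean with unknown fraction x of Gi-105:
104.925·x + 106.991·(1 − x) = 105.7786
(104.925 − 106.991)·x = 105.7786 − 106.991
x = -1.2124 / -2.066 = 0.58683 → 58.68% Gi-105, 41.32% Gi-107.

41.32%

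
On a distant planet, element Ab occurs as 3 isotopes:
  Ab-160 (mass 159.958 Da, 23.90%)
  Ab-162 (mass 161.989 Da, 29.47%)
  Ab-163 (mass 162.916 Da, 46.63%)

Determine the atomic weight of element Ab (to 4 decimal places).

Weight each isotope mass by its fractional abundance: 0.2390 × 159.958 + 0.2947 × 161.989 + 0.4663 × 162.916
= 38.22996 + 47.73816 + 75.96773 = 161.93585 Da

161.9359 Da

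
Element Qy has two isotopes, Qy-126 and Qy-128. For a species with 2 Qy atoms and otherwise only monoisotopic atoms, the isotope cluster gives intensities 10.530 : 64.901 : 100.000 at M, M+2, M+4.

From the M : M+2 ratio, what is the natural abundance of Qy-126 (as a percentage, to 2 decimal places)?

Write p for the Qy-126 fraction. I(M+2)/I(M) = [C(2,1)·p^1·(1−p)] / p^2 = 2·(1−p)/p = 64.901/10.530 = 6.1634
(1−p)/p = 6.1634/2 = 3.0817  ⇒  p = 1/(1 + 3.0817) = 0.2450
Qy-126: 24.50%, Qy-128: 75.50%.

24.50%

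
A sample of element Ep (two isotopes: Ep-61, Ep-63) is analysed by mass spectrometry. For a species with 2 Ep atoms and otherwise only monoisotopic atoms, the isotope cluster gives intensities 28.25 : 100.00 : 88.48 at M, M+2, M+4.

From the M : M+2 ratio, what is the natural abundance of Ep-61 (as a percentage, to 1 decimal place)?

If p is the fraction of Ep that is Ep-61, then I(M+2)/I(M) = [C(2,1)·p^1·(1−p)] / p^2 = 2·(1−p)/p = 100.00/28.25 = 3.5398
(1−p)/p = 3.5398/2 = 1.7699  ⇒  p = 1/(1 + 1.7699) = 0.3610
Ep-61: 36.1%, Ep-63: 63.9%.

36.1%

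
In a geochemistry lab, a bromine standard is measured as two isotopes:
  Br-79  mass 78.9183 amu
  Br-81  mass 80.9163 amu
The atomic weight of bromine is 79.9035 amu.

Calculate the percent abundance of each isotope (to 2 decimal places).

Br-79: 50.69%, Br-81: 49.31%

With x = fraction of Br-79 (so Br-81 is 1 − x):
78.9183·x + 80.9163·(1 − x) = 79.9035
(78.9183 − 80.9163)·x = 79.9035 − 80.9163
x = -1.0128 / -1.9980 = 0.50691 → 50.69% Br-79, 49.31% Br-81.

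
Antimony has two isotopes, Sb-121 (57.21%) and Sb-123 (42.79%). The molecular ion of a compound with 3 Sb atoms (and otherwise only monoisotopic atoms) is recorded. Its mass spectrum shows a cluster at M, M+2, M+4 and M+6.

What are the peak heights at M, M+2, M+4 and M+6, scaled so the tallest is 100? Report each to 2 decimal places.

44.57 : 100.00 : 74.79 : 18.65

Expanding (0.5721 + 0.4279)^3:
P(M) = 0.5721^3 = 0.187247
P(M+2) = 3 × 0.5721^2 × 0.4279^1 = 0.420153
P(M+4) = 3 × 0.5721^1 × 0.4279^2 = 0.314252
P(M+6) = 0.4279^3 = 0.078348
The M+2 peak is largest (0.420153); scaling to 100 gives 44.57 : 100.00 : 74.79 : 18.65.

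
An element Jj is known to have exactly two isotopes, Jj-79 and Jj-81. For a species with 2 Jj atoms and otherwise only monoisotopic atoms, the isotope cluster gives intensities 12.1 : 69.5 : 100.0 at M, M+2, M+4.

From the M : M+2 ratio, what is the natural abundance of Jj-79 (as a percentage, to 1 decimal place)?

25.8%

Write p for the Jj-79 fraction. I(M+2)/I(M) = [C(2,1)·p^1·(1−p)] / p^2 = 2·(1−p)/p = 69.5/12.1 = 5.7438
(1−p)/p = 5.7438/2 = 2.8719  ⇒  p = 1/(1 + 2.8719) = 0.2583
Jj-79: 25.8%, Jj-81: 74.2%.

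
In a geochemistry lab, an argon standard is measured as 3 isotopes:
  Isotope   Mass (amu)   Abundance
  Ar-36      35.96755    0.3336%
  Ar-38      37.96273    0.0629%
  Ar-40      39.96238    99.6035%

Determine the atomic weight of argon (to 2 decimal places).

The abundance-weighted mean is 0.003336 × 35.96755 + 0.000629 × 37.96273 + 0.996035 × 39.96238
= 0.119988 + 0.023879 + 39.803929 = 39.947796 amu

39.95 amu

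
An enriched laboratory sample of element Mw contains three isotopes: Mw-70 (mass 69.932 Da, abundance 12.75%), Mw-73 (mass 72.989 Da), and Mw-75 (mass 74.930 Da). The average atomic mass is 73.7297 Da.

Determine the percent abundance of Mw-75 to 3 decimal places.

58.241%

Let x and y be the fractions of Mw-73 and Mw-75. Then x + y = 1 − 0.1275 = 0.8725 and 72.989x + 74.930y = 73.7297 − 0.1275×69.932 = 64.81337.
Substituting: 72.989x + 74.930(0.8725 − x) = 64.81337
(72.989 − 74.930)x = -0.563055  ⇒  x = 0.29009, y = 0.58241
Mw-73: 29.009%, Mw-75: 58.241%.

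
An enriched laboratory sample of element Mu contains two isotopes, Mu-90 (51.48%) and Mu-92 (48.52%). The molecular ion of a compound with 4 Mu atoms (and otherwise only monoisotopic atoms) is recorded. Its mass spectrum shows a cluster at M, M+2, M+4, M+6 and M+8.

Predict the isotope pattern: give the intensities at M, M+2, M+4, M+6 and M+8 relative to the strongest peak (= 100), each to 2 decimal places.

The 4 Mu atoms are independent, so intensities follow the terms of (0.5148 + 0.4852)^4.
P(M) = 0.5148^4 = 0.070235
P(M+2) = 4 × 0.5148^3 × 0.4852^1 = 0.264787
P(M+4) = 6 × 0.5148^2 × 0.4852^2 = 0.374343
P(M+6) = 4 × 0.5148^1 × 0.4852^3 = 0.235213
P(M+8) = 0.4852^4 = 0.055422
The M+4 peak is largest (0.374343); scaling to 100 gives 18.76 : 70.73 : 100.00 : 62.83 : 14.81.

18.76 : 70.73 : 100.00 : 62.83 : 14.81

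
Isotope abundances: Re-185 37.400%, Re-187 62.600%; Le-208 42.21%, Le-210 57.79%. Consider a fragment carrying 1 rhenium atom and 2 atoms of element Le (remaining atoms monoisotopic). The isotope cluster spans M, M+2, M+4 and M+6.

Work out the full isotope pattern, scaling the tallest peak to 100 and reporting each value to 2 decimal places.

15.49 : 68.32 : 100.00 : 48.58

Rhenium pattern (n=1): 0.3740 : 0.6260
Element Le pattern (n=2): 0.17816841 : 0.48786318 : 0.33396841
Convolve the two distributions (both contribute in 2-u steps):
  M: 0.3740×0.17816841 = 0.066635
  M+2: 0.3740×0.48786318 + 0.6260×0.17816841 = 0.293994
  M+4: 0.3740×0.33396841 + 0.6260×0.48786318 = 0.430307
  M+6: 0.6260×0.33396841 = 0.209064
Scale to base peak (0.430307) = 100: 15.49 : 68.32 : 100.00 : 48.58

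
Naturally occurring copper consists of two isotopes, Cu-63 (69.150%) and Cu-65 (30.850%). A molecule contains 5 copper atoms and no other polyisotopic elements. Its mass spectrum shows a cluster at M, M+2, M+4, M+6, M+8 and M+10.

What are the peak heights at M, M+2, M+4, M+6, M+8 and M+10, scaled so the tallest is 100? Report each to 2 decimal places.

44.83 : 100.00 : 89.23 : 39.81 : 8.88 : 0.79

The 5 Cu atoms are independent, so intensities follow the terms of (0.69150 + 0.30850)^5.
P(M) = 0.69150^5 = 0.158111
P(M+2) = 5 × 0.69150^4 × 0.30850^1 = 0.352691
P(M+4) = 10 × 0.69150^3 × 0.30850^2 = 0.314693
P(M+6) = 10 × 0.69150^2 × 0.30850^3 = 0.140394
P(M+8) = 5 × 0.69150^1 × 0.30850^4 = 0.031317
P(M+10) = 0.30850^5 = 0.002794
The M+2 peak is largest (0.352691); scaling to 100 gives 44.83 : 100.00 : 89.23 : 39.81 : 8.88 : 0.79.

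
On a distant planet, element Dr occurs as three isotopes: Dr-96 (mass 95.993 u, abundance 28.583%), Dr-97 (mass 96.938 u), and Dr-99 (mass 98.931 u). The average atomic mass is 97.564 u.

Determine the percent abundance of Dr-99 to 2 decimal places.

44.96%

The remaining 71.417% is split between Dr-97 (fraction x) and Dr-99 (fraction 0.71417 − x).
Substituting: 96.938x + 98.931(0.71417 − x) = 70.12632081
(96.938 − 98.931)x = -0.52723146  ⇒  x = 0.26454, y = 0.44963
Dr-97: 26.45%, Dr-99: 44.96%.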